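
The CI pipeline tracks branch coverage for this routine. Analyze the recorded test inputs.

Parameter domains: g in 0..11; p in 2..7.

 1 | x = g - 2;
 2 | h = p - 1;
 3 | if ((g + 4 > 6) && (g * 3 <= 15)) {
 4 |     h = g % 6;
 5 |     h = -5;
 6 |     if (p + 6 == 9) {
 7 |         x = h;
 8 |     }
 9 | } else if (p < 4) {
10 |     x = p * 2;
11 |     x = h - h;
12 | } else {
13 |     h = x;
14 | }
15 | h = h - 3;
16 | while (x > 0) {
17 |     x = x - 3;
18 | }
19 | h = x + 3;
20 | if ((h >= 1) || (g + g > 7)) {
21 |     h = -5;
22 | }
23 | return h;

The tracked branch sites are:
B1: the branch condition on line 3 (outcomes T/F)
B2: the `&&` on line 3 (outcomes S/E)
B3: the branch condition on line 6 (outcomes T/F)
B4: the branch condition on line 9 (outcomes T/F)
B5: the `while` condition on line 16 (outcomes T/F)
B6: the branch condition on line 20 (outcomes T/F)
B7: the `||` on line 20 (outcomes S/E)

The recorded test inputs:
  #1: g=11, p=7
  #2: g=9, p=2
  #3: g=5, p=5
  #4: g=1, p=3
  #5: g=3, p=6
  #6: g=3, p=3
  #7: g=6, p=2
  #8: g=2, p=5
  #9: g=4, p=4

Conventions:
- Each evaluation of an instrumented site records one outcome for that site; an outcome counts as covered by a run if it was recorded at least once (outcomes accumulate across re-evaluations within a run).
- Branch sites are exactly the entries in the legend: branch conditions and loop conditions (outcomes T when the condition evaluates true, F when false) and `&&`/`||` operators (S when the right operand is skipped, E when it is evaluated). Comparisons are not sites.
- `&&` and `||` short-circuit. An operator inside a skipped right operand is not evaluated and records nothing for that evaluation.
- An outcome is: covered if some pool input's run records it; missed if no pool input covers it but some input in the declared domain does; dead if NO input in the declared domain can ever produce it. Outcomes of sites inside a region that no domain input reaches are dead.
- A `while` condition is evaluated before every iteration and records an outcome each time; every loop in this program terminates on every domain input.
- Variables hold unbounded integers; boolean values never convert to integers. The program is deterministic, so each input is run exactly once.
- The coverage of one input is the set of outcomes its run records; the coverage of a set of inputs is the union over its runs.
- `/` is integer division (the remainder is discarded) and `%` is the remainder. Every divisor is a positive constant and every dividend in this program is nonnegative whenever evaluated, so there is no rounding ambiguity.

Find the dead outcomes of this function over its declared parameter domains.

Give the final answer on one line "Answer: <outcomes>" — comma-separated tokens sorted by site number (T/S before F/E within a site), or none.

exhaustive pass over the 72-input domain:
  reachable outcomes have witnesses, e.g. B1=T (e.g. g=3, p=2), B1=F (e.g. g=0, p=2), B2=S (e.g. g=0, p=2), B2=E (e.g. g=3, p=2)

Answer: none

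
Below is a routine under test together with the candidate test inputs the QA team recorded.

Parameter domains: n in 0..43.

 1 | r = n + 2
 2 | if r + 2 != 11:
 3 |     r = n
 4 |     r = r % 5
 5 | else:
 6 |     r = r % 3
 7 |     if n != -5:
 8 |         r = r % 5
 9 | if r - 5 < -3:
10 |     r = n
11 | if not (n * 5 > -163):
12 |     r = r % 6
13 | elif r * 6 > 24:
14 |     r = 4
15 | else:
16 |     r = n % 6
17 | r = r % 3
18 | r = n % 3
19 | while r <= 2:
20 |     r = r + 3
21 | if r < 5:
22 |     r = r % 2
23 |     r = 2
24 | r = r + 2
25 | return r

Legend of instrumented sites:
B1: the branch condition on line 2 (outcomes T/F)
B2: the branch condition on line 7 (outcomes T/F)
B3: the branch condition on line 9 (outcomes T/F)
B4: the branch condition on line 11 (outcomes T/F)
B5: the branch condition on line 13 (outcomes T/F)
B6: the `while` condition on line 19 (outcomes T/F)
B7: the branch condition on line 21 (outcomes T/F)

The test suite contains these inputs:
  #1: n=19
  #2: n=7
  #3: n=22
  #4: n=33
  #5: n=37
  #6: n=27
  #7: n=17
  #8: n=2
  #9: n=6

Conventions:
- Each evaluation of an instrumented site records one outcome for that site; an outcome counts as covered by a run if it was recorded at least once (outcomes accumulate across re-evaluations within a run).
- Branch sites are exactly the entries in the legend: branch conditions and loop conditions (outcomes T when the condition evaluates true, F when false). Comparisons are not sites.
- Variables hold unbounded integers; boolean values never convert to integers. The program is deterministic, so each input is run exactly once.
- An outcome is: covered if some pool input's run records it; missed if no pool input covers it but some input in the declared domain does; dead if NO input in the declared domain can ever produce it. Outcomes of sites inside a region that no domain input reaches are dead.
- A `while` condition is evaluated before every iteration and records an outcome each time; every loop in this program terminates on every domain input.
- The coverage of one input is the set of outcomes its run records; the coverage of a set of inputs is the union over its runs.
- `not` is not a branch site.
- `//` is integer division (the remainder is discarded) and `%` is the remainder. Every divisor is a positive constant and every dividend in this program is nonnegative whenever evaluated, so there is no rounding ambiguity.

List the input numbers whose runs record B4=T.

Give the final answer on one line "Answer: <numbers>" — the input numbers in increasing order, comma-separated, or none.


input #1 (n=19): never hits B4=T
input #2 (n=7): never hits B4=T
input #3 (n=22): never hits B4=T
input #4 (n=33): never hits B4=T
input #5 (n=37): never hits B4=T
input #6 (n=27): never hits B4=T
input #7 (n=17): never hits B4=T
input #8 (n=2): never hits B4=T
input #9 (n=6): never hits B4=T
Answer: none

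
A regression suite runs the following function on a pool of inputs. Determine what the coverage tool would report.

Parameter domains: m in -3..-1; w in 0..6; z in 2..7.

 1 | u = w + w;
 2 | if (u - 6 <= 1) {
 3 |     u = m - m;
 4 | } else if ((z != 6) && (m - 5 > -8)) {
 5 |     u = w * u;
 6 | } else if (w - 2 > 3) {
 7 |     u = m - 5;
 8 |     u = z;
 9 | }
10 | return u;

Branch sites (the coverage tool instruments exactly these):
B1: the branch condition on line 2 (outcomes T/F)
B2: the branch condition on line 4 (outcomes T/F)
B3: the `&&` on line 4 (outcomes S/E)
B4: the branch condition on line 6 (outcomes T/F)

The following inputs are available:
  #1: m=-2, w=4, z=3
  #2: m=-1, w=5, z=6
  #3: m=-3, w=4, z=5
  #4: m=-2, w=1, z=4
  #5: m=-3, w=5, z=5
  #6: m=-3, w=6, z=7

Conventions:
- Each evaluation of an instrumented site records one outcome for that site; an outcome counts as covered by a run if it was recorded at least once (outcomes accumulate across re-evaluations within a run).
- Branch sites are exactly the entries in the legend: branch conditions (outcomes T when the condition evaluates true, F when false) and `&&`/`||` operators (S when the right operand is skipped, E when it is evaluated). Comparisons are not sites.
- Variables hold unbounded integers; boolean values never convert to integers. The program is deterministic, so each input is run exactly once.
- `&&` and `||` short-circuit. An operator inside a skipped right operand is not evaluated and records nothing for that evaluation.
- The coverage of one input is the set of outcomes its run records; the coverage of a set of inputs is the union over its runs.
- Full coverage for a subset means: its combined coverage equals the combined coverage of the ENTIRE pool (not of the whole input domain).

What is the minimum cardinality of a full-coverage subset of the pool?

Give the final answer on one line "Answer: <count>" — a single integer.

test 1 (m=-2, w=4, z=3) hits B1=F, B2=T, B3=E
test 2 (m=-1, w=5, z=6) hits B1=F, B2=F, B3=S, B4=F
test 3 (m=-3, w=4, z=5) hits B1=F, B2=F, B3=E, B4=F
test 4 (m=-2, w=1, z=4) hits B1=T
test 5 (m=-3, w=5, z=5) hits B1=F, B2=F, B3=E, B4=F
test 6 (m=-3, w=6, z=7) hits B1=F, B2=F, B3=E, B4=T
union over all inputs: B1=T, B1=F, B2=T, B2=F, B3=S, B3=E, B4=T, B4=F (8 outcomes)
no size-1 subset reaches all 8 outcomes (best union: 4/8)
no size-2 subset reaches all 8 outcomes (best union: 6/8)
no size-3 subset reaches all 8 outcomes (best union: 7/8)
the canonical winner is {1, 2, 4, 6}: size 4, full 8-outcome coverage, earliest index list among size-4 covers

Answer: 4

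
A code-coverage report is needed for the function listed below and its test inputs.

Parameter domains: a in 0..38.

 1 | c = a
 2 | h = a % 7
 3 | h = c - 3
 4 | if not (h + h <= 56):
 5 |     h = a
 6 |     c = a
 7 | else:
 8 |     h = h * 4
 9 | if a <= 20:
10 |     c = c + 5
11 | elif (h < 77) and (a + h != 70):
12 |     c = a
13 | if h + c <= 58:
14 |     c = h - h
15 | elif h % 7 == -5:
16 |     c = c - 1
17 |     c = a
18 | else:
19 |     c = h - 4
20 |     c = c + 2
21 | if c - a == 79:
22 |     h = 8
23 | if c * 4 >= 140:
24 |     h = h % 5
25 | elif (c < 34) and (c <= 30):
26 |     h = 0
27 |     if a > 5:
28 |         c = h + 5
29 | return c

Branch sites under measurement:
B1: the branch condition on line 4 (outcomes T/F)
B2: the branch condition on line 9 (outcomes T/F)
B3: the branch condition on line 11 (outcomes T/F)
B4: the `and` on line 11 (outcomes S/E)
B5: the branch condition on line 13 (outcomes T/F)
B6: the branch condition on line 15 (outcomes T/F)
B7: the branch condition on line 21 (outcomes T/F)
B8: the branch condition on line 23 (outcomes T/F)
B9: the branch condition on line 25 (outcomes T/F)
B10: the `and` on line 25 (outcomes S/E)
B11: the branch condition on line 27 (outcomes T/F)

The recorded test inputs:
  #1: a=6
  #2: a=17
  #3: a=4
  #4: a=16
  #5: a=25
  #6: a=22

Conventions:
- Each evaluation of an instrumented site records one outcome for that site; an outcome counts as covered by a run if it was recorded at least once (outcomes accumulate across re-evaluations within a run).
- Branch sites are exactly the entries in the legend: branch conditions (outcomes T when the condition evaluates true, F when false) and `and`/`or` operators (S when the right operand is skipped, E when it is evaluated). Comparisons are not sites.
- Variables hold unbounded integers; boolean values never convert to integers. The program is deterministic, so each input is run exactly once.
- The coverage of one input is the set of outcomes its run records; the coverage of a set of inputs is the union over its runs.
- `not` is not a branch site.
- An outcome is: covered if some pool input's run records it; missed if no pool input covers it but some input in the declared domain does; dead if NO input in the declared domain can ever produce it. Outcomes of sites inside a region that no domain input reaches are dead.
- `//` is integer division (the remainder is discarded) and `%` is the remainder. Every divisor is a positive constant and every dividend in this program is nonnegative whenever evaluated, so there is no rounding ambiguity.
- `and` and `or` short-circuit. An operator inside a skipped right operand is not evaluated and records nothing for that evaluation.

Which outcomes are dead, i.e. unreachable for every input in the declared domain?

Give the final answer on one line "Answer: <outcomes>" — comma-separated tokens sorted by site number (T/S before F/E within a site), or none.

running all 39 domain inputs and tallying outcomes:
  B6=T: no domain input ever produces it -> dead
  reachable outcomes have witnesses, e.g. B1=T (e.g. a=32), B1=F (e.g. a=0), B2=T (e.g. a=0), B2=F (e.g. a=21)

Answer: B6=T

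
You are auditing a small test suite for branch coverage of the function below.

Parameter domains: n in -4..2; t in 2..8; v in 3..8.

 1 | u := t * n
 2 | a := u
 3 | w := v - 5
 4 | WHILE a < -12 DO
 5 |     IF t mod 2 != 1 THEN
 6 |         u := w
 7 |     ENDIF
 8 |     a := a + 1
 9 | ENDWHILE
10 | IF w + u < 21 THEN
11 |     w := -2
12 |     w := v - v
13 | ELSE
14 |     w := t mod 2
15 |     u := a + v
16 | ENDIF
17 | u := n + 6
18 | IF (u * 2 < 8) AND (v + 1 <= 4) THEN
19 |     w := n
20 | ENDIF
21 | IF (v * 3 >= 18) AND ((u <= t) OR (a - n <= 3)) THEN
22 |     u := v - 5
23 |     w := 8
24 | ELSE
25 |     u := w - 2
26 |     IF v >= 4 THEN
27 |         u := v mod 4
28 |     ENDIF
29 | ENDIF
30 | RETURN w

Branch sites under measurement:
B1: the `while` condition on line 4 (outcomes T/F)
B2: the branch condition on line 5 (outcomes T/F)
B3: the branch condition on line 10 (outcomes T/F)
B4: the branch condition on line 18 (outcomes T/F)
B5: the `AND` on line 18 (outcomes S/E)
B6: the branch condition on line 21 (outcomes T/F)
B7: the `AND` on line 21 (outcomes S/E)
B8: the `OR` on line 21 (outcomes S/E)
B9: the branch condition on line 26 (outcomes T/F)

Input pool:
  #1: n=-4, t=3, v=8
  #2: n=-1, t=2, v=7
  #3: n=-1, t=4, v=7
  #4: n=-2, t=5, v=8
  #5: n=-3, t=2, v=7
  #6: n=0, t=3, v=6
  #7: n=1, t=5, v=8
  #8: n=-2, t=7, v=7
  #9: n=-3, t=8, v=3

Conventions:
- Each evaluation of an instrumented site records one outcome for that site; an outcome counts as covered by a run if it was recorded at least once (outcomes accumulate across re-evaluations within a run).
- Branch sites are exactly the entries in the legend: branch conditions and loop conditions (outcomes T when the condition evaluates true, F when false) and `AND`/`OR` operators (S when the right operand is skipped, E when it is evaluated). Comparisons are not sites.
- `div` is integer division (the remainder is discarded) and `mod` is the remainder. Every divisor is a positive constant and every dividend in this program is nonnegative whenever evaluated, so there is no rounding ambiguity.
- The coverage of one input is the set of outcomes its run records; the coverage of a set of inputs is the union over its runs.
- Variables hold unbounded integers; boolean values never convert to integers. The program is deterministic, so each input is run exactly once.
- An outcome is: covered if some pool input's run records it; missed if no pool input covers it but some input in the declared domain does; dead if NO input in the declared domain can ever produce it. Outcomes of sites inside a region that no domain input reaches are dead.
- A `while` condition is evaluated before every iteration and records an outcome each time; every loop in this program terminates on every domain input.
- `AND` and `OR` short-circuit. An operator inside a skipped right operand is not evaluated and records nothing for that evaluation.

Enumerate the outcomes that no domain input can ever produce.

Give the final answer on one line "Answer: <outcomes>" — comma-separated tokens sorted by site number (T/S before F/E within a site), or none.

checking every outcome against all 294 domain inputs:
  B3=F: never recorded by any domain input -> dead
  reachable outcomes have witnesses, e.g. B1=T (e.g. n=-4, t=4, v=3), B1=F (e.g. n=-4, t=2, v=3), B2=T (e.g. n=-4, t=4, v=3), B2=F (e.g. n=-4, t=5, v=3)

Answer: B3=F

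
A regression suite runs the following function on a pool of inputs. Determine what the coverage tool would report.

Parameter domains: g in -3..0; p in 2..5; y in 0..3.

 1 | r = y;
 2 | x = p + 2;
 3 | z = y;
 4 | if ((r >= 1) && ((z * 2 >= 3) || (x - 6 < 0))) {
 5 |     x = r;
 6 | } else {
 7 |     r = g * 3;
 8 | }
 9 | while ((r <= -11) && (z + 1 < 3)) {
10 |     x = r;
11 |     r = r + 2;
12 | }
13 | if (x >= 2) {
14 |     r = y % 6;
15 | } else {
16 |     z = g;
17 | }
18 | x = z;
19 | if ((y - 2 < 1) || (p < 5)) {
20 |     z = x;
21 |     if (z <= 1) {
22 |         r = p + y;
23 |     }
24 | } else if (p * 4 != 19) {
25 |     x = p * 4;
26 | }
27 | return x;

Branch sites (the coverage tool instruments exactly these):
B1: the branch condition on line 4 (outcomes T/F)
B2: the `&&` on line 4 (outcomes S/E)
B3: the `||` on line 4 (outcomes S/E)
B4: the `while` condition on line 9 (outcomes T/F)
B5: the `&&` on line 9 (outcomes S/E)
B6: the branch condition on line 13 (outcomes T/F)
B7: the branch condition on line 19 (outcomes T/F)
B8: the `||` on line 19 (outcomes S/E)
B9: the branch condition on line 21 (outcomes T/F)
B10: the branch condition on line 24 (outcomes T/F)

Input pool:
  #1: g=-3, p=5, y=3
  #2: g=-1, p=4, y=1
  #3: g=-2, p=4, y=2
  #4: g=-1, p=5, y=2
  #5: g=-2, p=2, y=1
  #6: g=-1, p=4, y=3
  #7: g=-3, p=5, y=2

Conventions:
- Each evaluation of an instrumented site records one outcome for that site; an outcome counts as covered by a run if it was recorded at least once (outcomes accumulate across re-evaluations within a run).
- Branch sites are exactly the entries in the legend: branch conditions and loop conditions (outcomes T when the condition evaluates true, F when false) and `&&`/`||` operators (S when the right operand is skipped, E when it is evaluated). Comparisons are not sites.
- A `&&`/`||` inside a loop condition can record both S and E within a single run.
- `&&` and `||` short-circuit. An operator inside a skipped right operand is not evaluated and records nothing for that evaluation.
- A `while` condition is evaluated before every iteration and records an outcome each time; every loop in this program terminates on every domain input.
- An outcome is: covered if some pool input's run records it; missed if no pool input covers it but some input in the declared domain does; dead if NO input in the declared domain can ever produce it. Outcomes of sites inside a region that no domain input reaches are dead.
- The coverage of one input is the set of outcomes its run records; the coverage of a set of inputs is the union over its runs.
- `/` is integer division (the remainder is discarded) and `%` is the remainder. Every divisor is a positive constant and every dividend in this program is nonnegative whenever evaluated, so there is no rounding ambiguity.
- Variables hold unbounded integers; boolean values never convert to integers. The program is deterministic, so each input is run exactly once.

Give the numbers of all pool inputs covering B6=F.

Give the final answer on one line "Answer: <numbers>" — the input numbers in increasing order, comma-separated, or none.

input #1 (g=-3, p=5, y=3): misses B6=F
input #2 (g=-1, p=4, y=1): misses B6=F
input #3 (g=-2, p=4, y=2): misses B6=F
input #4 (g=-1, p=5, y=2): misses B6=F
input #5 (g=-2, p=2, y=1): covers B6=F
input #6 (g=-1, p=4, y=3): misses B6=F
input #7 (g=-3, p=5, y=2): misses B6=F

Answer: 5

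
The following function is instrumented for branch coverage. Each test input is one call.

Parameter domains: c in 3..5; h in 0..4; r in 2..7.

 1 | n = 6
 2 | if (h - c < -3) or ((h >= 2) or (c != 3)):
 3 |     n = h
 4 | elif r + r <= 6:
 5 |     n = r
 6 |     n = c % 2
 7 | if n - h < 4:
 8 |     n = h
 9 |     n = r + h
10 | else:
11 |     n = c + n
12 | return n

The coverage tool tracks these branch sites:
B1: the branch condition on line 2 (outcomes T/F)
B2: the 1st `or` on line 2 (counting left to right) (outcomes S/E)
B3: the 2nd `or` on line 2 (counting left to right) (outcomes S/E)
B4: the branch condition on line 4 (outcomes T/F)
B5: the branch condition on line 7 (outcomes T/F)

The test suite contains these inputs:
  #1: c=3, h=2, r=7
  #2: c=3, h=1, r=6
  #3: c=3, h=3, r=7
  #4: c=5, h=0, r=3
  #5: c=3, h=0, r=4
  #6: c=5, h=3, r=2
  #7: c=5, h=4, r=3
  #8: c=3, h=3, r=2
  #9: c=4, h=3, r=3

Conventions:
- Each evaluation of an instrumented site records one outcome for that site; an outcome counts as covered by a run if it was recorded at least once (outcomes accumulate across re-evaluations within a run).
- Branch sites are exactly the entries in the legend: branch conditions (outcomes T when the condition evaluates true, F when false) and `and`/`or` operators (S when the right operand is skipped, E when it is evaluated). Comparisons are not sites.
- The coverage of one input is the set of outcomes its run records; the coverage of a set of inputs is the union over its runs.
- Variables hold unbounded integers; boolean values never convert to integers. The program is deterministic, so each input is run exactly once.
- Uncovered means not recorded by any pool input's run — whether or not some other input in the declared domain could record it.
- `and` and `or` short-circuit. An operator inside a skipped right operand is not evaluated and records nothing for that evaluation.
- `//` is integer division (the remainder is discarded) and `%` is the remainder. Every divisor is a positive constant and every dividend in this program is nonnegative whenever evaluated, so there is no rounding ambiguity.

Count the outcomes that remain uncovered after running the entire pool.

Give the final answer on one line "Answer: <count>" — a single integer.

test 1 (c=3, h=2, r=7) fires B2->E, B3->S, B1->T, B5->T; hits B1=T, B2=E, B3=S, B5=T
test 2 (c=3, h=1, r=6) fires B2->E, B3->E, B1->F, B4->F, B5->F; hits B1=F, B2=E, B3=E, B4=F, B5=F
test 3 (c=3, h=3, r=7) fires B2->E, B3->S, B1->T, B5->T; hits B1=T, B2=E, B3=S, B5=T
test 4 (c=5, h=0, r=3) fires B2->S, B1->T, B5->T; hits B1=T, B2=S, B5=T
test 5 (c=3, h=0, r=4) fires B2->E, B3->E, B1->F, B4->F, B5->F; hits B1=F, B2=E, B3=E, B4=F, B5=F
test 6 (c=5, h=3, r=2) fires B2->E, B3->S, B1->T, B5->T; hits B1=T, B2=E, B3=S, B5=T
test 7 (c=5, h=4, r=3) fires B2->E, B3->S, B1->T, B5->T; hits B1=T, B2=E, B3=S, B5=T
test 8 (c=3, h=3, r=2) fires B2->E, B3->S, B1->T, B5->T; hits B1=T, B2=E, B3=S, B5=T
test 9 (c=4, h=3, r=3) fires B2->E, B3->S, B1->T, B5->T; hits B1=T, B2=E, B3=S, B5=T
union over the pool: B1=T, B1=F, B2=S, B2=E, B3=S, B3=E, B4=F, B5=T, B5=F
uncovered (1 of 10): B4=T

Answer: 1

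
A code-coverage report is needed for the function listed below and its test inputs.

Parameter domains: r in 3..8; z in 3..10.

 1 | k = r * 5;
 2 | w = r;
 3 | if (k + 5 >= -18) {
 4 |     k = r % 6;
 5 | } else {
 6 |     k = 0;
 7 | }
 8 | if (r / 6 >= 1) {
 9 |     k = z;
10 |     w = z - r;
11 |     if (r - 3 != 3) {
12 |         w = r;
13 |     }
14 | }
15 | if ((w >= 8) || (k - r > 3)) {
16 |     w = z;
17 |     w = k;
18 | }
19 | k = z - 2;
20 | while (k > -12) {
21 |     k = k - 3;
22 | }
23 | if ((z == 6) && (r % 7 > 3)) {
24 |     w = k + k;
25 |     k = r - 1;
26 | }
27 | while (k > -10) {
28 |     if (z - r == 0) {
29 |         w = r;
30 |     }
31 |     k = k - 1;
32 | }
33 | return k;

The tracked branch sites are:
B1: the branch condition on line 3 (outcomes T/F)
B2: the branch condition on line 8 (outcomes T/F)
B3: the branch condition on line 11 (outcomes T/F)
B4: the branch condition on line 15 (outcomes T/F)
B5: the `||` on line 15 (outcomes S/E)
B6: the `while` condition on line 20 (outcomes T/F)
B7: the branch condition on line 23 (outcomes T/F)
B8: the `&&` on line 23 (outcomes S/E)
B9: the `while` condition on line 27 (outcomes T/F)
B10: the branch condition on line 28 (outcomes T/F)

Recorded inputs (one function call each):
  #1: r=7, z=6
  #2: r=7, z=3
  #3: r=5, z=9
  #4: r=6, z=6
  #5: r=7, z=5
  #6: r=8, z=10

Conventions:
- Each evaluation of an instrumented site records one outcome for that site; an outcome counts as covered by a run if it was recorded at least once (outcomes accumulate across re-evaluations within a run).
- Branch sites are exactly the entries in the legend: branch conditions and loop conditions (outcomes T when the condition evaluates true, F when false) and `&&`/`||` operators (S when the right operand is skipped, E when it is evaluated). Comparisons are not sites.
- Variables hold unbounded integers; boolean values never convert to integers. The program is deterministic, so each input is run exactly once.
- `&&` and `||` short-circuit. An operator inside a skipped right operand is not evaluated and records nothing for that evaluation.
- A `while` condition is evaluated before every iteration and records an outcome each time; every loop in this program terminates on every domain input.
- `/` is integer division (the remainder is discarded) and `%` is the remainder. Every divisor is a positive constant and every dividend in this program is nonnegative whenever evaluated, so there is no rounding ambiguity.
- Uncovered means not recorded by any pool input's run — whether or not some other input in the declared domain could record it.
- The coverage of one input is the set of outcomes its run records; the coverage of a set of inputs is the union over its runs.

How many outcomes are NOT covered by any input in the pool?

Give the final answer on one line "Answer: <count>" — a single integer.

test 1 (r=7, z=6) fires B1->T, B2->T, B3->T, B5->E, B4->F, B6->T, B6->T, B6->T, B6->T, B6->T, B6->T, B6->F, B8->E, B7->F, ...; hits B1=T, B2=T, B3=T, B4=F, B5=E, B6=T, B6=F, B7=F, B8=E, B9=F
test 2 (r=7, z=3) fires B1->T, B2->T, B3->T, B5->E, B4->F, B6->T, B6->T, B6->T, B6->T, B6->T, B6->F, B8->S, B7->F, B9->F; hits B1=T, B2=T, B3=T, B4=F, B5=E, B6=T, B6=F, B7=F, B8=S, B9=F
test 3 (r=5, z=9) fires B1->T, B2->F, B5->E, B4->F, B6->T, B6->T, B6->T, B6->T, B6->T, B6->T, B6->T, B6->F, B8->S, B7->F, ...; hits B1=T, B2=F, B4=F, B5=E, B6=T, B6=F, B7=F, B8=S, B9=F
test 4 (r=6, z=6) fires B1->T, B2->T, B3->F, B5->E, B4->F, B6->T, B6->T, B6->T, B6->T, B6->T, B6->T, B6->F, B8->E, B7->T, ...; hits B1=T, B2=T, B3=F, B4=F, B5=E, B6=T, B6=F, B7=T, B8=E, B9=T, B9=F, B10=T
test 5 (r=7, z=5) fires B1->T, B2->T, B3->T, B5->E, B4->F, B6->T, B6->T, B6->T, B6->T, B6->T, B6->F, B8->S, B7->F, B9->F; hits B1=T, B2=T, B3=T, B4=F, B5=E, B6=T, B6=F, B7=F, B8=S, B9=F
test 6 (r=8, z=10) fires B1->T, B2->T, B3->T, B5->S, B4->T, B6->T, B6->T, B6->T, B6->T, B6->T, B6->T, B6->T, B6->F, B8->S, ...; hits B1=T, B2=T, B3=T, B4=T, B5=S, B6=T, B6=F, B7=F, B8=S, B9=F
union over the pool: B1=T, B2=T, B2=F, B3=T, B3=F, B4=T, B4=F, B5=S, B5=E, B6=T, B6=F, B7=T, B7=F, B8=S, B8=E, B9=T, B9=F, B10=T
uncovered (2 of 20): B1=F, B10=F

Answer: 2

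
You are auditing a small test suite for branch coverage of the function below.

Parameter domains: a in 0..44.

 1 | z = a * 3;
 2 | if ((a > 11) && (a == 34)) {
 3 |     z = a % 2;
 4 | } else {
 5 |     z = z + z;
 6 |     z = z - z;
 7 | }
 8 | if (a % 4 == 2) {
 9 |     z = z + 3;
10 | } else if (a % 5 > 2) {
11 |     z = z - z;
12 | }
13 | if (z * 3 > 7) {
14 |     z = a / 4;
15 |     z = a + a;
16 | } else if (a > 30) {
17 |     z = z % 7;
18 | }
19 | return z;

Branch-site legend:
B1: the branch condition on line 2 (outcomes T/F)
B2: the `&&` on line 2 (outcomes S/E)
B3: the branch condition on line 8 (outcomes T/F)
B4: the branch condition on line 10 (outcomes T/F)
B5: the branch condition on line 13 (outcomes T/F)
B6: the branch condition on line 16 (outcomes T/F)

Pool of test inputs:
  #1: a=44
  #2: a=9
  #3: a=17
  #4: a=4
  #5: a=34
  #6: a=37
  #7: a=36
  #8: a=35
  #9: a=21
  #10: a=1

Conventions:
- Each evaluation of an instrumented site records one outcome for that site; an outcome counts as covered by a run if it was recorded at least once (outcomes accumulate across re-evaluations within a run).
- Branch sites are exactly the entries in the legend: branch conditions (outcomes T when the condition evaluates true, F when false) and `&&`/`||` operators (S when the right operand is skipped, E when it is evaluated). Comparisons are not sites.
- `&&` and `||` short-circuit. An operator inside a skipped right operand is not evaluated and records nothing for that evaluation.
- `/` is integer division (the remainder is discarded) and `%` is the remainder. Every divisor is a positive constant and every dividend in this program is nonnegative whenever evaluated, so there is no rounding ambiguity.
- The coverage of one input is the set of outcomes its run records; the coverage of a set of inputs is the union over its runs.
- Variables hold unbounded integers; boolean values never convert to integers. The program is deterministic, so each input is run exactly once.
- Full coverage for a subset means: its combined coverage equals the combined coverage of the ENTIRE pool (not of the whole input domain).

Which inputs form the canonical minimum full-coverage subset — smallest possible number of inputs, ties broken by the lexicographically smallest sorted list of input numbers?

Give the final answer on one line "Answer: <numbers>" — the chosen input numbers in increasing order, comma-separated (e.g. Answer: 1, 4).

#1 (a=44) -> B2->E, B1->F, B3->F, B4->T, B5->F, B6->T; covered: B1=F, B2=E, B3=F, B4=T, B5=F, B6=T
#2 (a=9) -> B2->S, B1->F, B3->F, B4->T, B5->F, B6->F; covered: B1=F, B2=S, B3=F, B4=T, B5=F, B6=F
#3 (a=17) -> B2->E, B1->F, B3->F, B4->F, B5->F, B6->F; covered: B1=F, B2=E, B3=F, B4=F, B5=F, B6=F
#4 (a=4) -> B2->S, B1->F, B3->F, B4->T, B5->F, B6->F; covered: B1=F, B2=S, B3=F, B4=T, B5=F, B6=F
#5 (a=34) -> B2->E, B1->T, B3->T, B5->T; covered: B1=T, B2=E, B3=T, B5=T
#6 (a=37) -> B2->E, B1->F, B3->F, B4->F, B5->F, B6->T; covered: B1=F, B2=E, B3=F, B4=F, B5=F, B6=T
#7 (a=36) -> B2->E, B1->F, B3->F, B4->F, B5->F, B6->T; covered: B1=F, B2=E, B3=F, B4=F, B5=F, B6=T
#8 (a=35) -> B2->E, B1->F, B3->F, B4->F, B5->F, B6->T; covered: B1=F, B2=E, B3=F, B4=F, B5=F, B6=T
#9 (a=21) -> B2->E, B1->F, B3->F, B4->F, B5->F, B6->F; covered: B1=F, B2=E, B3=F, B4=F, B5=F, B6=F
#10 (a=1) -> B2->S, B1->F, B3->F, B4->F, B5->F, B6->F; covered: B1=F, B2=S, B3=F, B4=F, B5=F, B6=F
together the pool reaches 12 outcomes: B1=T, B1=F, B2=S, B2=E, B3=T, B3=F, B4=T, B4=F, B5=T, B5=F, B6=T, B6=F
checked all size-1 subsets: none covers 12 outcomes (max 6/12)
checked all size-2 subsets: none covers 12 outcomes (max 10/12)
at size 3, {1, 5, 10} reaches all 12 outcomes; every lexicographically earlier size-3 subset fails

Answer: 1, 5, 10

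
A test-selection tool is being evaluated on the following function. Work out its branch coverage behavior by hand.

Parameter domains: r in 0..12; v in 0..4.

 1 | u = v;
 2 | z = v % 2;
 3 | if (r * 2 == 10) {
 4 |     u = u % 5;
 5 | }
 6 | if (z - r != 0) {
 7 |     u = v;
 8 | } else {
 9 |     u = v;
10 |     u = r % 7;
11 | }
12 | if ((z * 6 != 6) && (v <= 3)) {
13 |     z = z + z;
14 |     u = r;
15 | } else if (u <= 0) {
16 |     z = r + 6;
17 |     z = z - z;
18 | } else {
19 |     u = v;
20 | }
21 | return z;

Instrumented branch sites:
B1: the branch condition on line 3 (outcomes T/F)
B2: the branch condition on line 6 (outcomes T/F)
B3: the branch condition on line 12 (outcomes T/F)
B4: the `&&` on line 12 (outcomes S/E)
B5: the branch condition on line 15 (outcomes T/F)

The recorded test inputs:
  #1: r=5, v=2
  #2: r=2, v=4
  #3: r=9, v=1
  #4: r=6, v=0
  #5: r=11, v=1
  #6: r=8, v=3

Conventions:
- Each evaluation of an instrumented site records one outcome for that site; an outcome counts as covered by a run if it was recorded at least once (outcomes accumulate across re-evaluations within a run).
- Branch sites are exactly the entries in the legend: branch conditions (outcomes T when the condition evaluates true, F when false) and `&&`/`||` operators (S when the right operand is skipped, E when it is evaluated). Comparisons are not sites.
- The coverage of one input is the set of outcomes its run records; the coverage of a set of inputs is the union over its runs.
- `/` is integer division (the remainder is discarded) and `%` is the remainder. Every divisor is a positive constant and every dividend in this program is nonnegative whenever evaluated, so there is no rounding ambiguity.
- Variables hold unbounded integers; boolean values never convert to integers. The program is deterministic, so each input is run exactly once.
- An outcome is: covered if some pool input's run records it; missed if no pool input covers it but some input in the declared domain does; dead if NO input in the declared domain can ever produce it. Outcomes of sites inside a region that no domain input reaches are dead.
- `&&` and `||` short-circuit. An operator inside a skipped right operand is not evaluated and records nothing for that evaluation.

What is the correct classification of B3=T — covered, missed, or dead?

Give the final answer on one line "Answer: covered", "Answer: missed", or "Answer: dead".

B3=T is recorded by pool input(s) 1, 4 -> covered

Answer: covered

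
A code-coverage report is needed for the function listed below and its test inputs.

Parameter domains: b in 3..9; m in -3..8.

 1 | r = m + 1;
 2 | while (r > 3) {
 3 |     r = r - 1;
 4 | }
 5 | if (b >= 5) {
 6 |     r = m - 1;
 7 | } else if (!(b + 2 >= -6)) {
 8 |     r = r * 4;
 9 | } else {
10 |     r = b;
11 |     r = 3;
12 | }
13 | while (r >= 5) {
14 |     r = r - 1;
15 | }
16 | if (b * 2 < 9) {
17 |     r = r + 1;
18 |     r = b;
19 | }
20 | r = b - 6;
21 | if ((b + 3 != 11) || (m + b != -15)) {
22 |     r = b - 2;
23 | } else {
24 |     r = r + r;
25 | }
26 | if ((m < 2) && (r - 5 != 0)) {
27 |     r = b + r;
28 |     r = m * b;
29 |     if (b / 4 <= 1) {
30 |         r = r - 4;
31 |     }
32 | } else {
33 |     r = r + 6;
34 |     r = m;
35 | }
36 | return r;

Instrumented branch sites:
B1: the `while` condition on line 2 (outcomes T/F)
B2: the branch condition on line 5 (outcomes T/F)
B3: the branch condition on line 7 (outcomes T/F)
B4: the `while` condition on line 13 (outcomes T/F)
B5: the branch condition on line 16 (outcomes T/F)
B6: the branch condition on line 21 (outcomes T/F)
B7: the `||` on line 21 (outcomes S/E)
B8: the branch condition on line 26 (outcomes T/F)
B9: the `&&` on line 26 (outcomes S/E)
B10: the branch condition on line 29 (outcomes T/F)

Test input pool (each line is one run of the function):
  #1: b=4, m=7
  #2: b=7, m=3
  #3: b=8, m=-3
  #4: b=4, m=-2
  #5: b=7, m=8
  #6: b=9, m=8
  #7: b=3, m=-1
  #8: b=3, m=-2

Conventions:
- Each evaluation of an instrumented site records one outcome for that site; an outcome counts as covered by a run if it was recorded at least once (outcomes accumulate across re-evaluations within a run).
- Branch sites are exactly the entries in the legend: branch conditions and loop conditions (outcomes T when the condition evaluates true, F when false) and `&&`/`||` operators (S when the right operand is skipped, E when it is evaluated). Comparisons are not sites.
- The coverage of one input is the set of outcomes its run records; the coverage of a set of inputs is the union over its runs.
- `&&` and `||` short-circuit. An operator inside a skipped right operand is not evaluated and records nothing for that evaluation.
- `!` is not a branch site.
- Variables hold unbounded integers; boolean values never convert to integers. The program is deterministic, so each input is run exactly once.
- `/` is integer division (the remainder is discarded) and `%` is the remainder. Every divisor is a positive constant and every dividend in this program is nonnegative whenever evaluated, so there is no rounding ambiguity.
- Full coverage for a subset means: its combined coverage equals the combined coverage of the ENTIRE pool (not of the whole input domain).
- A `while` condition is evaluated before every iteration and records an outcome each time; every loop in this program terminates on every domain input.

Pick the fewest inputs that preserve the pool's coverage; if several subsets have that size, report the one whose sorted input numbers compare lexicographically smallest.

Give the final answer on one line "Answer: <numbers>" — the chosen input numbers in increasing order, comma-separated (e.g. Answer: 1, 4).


input #1, b=4, m=7: events B1->T, B1->T, B1->T, B1->T, B1->T, B1->F, B2->F, B3->F, B4->F, B5->T, B7->S, B6->T, B9->S, B8->F; outcomes B1=T, B1=F, B2=F, B3=F, B4=F, B5=T, B6=T, B7=S, B8=F, B9=S
input #2, b=7, m=3: events B1->T, B1->F, B2->T, B4->F, B5->F, B7->S, B6->T, B9->S, B8->F; outcomes B1=T, B1=F, B2=T, B4=F, B5=F, B6=T, B7=S, B8=F, B9=S
input #3, b=8, m=-3: events B1->F, B2->T, B4->F, B5->F, B7->E, B6->T, B9->E, B8->T, B10->F; outcomes B1=F, B2=T, B4=F, B5=F, B6=T, B7=E, B8=T, B9=E, B10=F
input #4, b=4, m=-2: events B1->F, B2->F, B3->F, B4->F, B5->T, B7->S, B6->T, B9->E, B8->T, B10->T; outcomes B1=F, B2=F, B3=F, B4=F, B5=T, B6=T, B7=S, B8=T, B9=E, B10=T
input #5, b=7, m=8: events B1->T, B1->T, B1->T, B1->T, B1->T, B1->T, B1->F, B2->T, B4->T, B4->T, B4->T, B4->F, B5->F, B7->S, ...; outcomes B1=T, B1=F, B2=T, B4=T, B4=F, B5=F, B6=T, B7=S, B8=F, B9=S
input #6, b=9, m=8: events B1->T, B1->T, B1->T, B1->T, B1->T, B1->T, B1->F, B2->T, B4->T, B4->T, B4->T, B4->F, B5->F, B7->S, ...; outcomes B1=T, B1=F, B2=T, B4=T, B4=F, B5=F, B6=T, B7=S, B8=F, B9=S
input #7, b=3, m=-1: events B1->F, B2->F, B3->F, B4->F, B5->T, B7->S, B6->T, B9->E, B8->T, B10->T; outcomes B1=F, B2=F, B3=F, B4=F, B5=T, B6=T, B7=S, B8=T, B9=E, B10=T
input #8, b=3, m=-2: events B1->F, B2->F, B3->F, B4->F, B5->T, B7->S, B6->T, B9->E, B8->T, B10->T; outcomes B1=F, B2=F, B3=F, B4=F, B5=T, B6=T, B7=S, B8=T, B9=E, B10=T
the full pool covers 18 outcomes: B1=T, B1=F, B2=T, B2=F, B3=F, B4=T, B4=F, B5=T, B5=F, B6=T, B7=S, B7=E, B8=T, B8=F, B9=S, B9=E, B10=T, B10=F
checked all size-1 subsets: none covers 18 outcomes (max 10/18)
checked all size-2 subsets: none covers 18 outcomes (max 16/18)
size 3: inputs {3, 4, 5} cover all 18 outcomes, and no lexicographically smaller subset of this size does
Answer: 3, 4, 5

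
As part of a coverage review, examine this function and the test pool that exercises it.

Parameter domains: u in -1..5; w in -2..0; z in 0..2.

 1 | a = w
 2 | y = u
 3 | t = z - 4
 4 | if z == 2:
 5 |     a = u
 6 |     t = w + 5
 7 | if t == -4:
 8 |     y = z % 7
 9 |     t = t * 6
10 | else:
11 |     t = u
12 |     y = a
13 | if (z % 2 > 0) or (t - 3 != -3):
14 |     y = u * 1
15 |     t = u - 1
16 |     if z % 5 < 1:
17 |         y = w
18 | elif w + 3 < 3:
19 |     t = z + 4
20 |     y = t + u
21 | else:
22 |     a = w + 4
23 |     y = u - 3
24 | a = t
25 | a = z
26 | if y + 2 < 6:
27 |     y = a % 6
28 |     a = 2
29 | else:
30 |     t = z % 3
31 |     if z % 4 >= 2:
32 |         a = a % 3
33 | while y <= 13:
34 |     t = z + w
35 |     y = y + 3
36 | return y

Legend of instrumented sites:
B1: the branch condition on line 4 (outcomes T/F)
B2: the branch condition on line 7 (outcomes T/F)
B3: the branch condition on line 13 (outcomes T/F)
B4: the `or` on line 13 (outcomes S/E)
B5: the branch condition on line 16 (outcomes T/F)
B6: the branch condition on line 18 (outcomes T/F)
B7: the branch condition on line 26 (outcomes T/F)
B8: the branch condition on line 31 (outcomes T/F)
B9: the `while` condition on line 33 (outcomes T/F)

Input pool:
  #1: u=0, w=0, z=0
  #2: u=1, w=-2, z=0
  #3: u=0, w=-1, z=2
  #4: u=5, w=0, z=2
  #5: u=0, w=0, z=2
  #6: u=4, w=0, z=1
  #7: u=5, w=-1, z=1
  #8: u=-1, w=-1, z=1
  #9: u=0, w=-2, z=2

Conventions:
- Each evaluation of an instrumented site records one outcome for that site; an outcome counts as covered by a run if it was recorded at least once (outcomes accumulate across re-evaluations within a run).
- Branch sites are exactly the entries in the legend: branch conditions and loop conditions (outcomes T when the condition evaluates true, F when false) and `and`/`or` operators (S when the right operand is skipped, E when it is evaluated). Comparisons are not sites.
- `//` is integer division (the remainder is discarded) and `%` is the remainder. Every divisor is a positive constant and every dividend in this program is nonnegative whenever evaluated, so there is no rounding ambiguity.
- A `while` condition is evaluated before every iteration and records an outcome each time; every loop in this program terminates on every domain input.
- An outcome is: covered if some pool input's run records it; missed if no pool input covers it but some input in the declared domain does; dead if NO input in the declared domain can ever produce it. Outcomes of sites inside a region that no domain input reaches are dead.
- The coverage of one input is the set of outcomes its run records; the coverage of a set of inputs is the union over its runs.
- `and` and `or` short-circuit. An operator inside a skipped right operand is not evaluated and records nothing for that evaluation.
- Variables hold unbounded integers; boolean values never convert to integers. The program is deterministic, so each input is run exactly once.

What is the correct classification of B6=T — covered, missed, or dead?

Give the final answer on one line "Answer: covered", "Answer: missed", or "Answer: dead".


B6=T is recorded by pool input(s) 3, 9 -> covered
Answer: covered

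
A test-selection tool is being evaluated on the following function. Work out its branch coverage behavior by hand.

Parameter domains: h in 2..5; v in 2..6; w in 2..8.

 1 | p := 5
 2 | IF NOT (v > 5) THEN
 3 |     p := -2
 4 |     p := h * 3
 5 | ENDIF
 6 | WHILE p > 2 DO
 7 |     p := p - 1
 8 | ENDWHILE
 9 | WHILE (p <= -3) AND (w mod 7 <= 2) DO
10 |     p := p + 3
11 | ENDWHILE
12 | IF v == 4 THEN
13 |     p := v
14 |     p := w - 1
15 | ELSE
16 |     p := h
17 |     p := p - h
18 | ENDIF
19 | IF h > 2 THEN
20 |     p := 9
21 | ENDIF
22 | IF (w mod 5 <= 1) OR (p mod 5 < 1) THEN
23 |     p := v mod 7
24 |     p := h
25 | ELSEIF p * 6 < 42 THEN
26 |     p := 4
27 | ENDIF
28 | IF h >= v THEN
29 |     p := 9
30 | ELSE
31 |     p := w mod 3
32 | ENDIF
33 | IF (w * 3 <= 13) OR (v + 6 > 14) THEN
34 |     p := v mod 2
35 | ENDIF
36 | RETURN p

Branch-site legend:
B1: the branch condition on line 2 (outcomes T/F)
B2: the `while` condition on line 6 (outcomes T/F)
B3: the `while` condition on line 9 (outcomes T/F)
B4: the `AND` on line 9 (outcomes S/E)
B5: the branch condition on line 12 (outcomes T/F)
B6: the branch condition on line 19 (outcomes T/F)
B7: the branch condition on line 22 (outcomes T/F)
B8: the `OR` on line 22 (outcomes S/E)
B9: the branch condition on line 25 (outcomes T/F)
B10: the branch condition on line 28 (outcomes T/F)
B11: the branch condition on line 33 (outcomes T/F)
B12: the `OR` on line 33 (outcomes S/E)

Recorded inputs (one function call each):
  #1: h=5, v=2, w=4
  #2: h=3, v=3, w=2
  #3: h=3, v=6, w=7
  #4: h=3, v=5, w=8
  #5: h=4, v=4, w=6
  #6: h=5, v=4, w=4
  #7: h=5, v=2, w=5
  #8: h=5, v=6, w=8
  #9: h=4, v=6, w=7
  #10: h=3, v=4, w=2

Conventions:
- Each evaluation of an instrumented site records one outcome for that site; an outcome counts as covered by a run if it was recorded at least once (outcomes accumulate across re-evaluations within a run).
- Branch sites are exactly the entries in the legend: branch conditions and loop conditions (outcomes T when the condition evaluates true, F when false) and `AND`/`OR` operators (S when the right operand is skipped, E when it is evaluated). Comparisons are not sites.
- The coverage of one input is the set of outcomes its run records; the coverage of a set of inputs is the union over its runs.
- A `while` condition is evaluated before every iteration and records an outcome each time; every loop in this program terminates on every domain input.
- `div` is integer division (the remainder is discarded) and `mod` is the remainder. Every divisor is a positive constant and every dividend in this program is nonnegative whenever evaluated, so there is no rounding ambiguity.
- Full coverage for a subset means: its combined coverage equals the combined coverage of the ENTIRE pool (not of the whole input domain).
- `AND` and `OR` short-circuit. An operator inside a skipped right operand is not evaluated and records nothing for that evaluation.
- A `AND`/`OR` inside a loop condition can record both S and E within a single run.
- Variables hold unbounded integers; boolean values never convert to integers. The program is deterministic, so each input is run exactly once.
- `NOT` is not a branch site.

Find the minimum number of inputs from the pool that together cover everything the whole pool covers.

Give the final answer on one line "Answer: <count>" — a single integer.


#1 (h=5, v=2, w=4) -> covered: B1=T, B2=T, B2=F, B3=F, B4=S, B5=F, B6=T, B7=F, B8=E, B9=F, B10=T, B11=T, B12=S
#2 (h=3, v=3, w=2) -> covered: B1=T, B2=T, B2=F, B3=F, B4=S, B5=F, B6=T, B7=F, B8=E, B9=F, B10=T, B11=T, B12=S
#3 (h=3, v=6, w=7) -> covered: B1=F, B2=T, B2=F, B3=F, B4=S, B5=F, B6=T, B7=F, B8=E, B9=F, B10=F, B11=F, B12=E
#4 (h=3, v=5, w=8) -> covered: B1=T, B2=T, B2=F, B3=F, B4=S, B5=F, B6=T, B7=F, B8=E, B9=F, B10=F, B11=F, B12=E
#5 (h=4, v=4, w=6) -> covered: B1=T, B2=T, B2=F, B3=F, B4=S, B5=T, B6=T, B7=T, B8=S, B10=T, B11=F, B12=E
#6 (h=5, v=4, w=4) -> covered: B1=T, B2=T, B2=F, B3=F, B4=S, B5=T, B6=T, B7=F, B8=E, B9=F, B10=T, B11=T, B12=S
#7 (h=5, v=2, w=5) -> covered: B1=T, B2=T, B2=F, B3=F, B4=S, B5=F, B6=T, B7=T, B8=S, B10=T, B11=F, B12=E
#8 (h=5, v=6, w=8) -> covered: B1=F, B2=T, B2=F, B3=F, B4=S, B5=F, B6=T, B7=F, B8=E, B9=F, B10=F, B11=F, B12=E
#9 (h=4, v=6, w=7) -> covered: B1=F, B2=T, B2=F, B3=F, B4=S, B5=F, B6=T, B7=F, B8=E, B9=F, B10=F, B11=F, B12=E
#10 (h=3, v=4, w=2) -> covered: B1=T, B2=T, B2=F, B3=F, B4=S, B5=T, B6=T, B7=F, B8=E, B9=F, B10=F, B11=T, B12=S
the full pool covers 20 outcomes: B1=T, B1=F, B2=T, B2=F, B3=F, B4=S, B5=T, B5=F, B6=T, B7=T, B7=F, B8=S, B8=E, B9=F, B10=T, B10=F, B11=T, B11=F, B12=S, B12=E
size 1 is not enough: best union over all size-1 subsets is 13/20
size 2 is not enough: best union over all size-2 subsets is 19/20
at size 3, {1, 3, 5} reaches all 20 outcomes; every lexicographically earlier size-3 subset fails
Answer: 3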